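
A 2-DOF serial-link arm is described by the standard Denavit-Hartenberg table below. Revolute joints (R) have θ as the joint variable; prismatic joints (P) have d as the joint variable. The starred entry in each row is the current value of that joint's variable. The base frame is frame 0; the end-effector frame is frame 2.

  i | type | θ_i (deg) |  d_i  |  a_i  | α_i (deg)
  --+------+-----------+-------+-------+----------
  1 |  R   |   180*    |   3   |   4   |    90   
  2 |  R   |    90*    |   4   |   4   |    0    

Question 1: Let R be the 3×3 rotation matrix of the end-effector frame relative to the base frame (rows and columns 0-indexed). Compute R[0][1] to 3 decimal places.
1.000

End-effector y-axis (col 1 of R) = (1.0000,-0.0000,0.0000)
R[0][1] = 1.0000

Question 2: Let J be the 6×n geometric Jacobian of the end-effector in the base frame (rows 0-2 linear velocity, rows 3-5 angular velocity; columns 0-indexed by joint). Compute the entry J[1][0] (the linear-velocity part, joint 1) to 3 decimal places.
axis z_0 = ẑ; lever o_n−o_0 = (-4.0000,4.0000,7.0000)
cross product → J_v[:, 0] = (-4.0000,-4.0000,0.0000)
J_ω[:, 0] = z_0
entry J[1][0] = -4.0000

-4.000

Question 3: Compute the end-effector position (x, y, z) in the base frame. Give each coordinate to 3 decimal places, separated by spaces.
-4.000 4.000 7.000

after link 1: o_1 = (-4.0000, 0.0000, 3.0000)
after link 2: o_2 = (-4.0000, 4.0000, 7.0000)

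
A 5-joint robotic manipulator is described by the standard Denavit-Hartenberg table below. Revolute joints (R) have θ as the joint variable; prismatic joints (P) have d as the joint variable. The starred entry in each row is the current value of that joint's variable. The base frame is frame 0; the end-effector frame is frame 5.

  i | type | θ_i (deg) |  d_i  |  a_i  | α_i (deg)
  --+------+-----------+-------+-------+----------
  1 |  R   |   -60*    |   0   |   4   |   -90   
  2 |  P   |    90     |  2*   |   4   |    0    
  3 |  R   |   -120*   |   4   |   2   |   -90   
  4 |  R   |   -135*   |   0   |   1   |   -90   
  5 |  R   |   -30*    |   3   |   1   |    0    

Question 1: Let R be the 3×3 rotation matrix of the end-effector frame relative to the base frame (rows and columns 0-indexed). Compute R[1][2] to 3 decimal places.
-0.177

End-effector z-axis (col 2 of R) = (0.9186,-0.1768,0.3536)
R[1][2] = -0.1768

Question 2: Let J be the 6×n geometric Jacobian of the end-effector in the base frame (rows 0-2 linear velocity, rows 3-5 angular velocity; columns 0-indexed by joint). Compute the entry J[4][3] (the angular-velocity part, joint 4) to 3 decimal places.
axis z_3 = (0.2500,-0.4330,-0.8660); lever o_n−o_3 = (3.4520,0.9025,-0.0321)
cross product → J_v[:, 3] = (0.7955,-2.9815,1.7204)
J_ω[:, 3] = z_3
entry J[4][3] = -0.4330

-0.433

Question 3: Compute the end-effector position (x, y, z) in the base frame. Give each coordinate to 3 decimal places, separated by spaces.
11.514 -1.062 -3.032

after link 1: o_1 = (2.0000, -3.4641, 0.0000)
after link 2: o_2 = (3.7321, -2.4641, -4.0000)
after link 3: o_3 = (8.0622, -1.9641, -3.0000)
after link 4: o_4 = (8.3684, -1.0802, -3.3536)
after link 5: o_5 = (11.5142, -1.0616, -3.0321)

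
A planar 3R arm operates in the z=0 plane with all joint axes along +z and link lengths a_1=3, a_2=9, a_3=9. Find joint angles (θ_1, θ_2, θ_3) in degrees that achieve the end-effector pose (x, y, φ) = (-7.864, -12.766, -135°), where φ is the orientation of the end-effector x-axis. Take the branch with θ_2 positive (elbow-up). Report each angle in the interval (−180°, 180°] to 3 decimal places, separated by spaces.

wrist centre = target − a_3·(cos φ, sin φ) = (-1.5000, -6.4020)
cos θ_2 = (43.2362−3²−9²)/(2·3·9) = -0.8660; θ_2 = 149.9966° (elbow-up)
β = atan2(-6.4020,-1.5000) = -103.1869°; ψ = atan2(4.5005,-4.7940) = 136.8087°
θ_1 = β − ψ = -239.9956°
θ_3 = φ − θ_1 − θ_2 = -45.0010° (wrapped to (-180°,180°])

120.004 149.997 -45.001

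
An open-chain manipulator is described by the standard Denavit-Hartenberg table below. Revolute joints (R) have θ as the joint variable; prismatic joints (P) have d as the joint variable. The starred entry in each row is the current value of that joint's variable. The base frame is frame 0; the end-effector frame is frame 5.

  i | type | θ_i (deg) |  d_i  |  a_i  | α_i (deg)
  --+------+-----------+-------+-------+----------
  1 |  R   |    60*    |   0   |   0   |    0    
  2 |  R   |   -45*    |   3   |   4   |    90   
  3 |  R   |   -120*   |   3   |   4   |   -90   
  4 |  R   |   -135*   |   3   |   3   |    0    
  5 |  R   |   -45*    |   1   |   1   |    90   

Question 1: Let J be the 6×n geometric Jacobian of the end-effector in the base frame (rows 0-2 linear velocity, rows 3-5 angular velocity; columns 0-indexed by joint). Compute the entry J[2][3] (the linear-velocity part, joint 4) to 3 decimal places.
axis z_3 = (0.8365,0.2241,-0.5000); lever o_n−o_3 = (5.4026,-0.7485,0.7031)
cross product → J_v[:, 3] = (-0.2167,-3.2895,-1.8371)
J_ω[:, 3] = z_3
entry J[2][3] = -1.8371

-1.837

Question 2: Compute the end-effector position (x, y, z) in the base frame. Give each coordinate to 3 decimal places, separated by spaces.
after link 1: o_1 = (0.0000, 0.0000, 0.0000)
after link 2: o_2 = (3.8637, 1.0353, 3.0000)
after link 3: o_3 = (2.7083, -2.3801, -0.4641)
after link 4: o_4 = (6.7914, -3.4822, -0.1270)
after link 5: o_5 = (8.1109, -3.1287, 0.2390)

8.111 -3.129 0.239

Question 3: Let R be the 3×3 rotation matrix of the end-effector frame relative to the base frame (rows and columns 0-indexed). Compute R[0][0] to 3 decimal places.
End-effector x-axis (col 0 of R) = (0.4830,0.1294,0.8660)
R[0][0] = 0.4830

0.483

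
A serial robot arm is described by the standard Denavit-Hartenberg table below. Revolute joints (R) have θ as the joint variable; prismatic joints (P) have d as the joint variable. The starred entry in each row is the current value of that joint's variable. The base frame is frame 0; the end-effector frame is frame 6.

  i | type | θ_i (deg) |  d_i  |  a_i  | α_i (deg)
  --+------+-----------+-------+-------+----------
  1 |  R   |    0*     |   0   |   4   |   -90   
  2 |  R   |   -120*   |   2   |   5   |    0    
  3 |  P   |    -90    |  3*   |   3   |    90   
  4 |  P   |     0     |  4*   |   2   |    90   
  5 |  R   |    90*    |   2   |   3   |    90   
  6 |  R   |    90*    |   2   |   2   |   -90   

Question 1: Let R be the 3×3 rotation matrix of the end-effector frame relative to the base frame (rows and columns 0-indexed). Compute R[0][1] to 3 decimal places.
End-effector y-axis (col 1 of R) = (0.8660,0.0000,0.5000)
R[0][1] = 0.8660

0.866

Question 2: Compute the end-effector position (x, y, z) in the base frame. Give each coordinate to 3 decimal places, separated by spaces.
after link 1: o_1 = (4.0000, 0.0000, 0.0000)
after link 2: o_2 = (1.5000, 2.0000, 4.3301)
after link 3: o_3 = (-1.0981, 5.0000, 2.8301)
after link 4: o_4 = (-0.8301, 5.0000, -1.6340)
after link 5: o_5 = (0.6699, 3.0000, -4.2321)
after link 6: o_6 = (-1.0622, 1.0000, -5.2321)

-1.062 1.000 -5.232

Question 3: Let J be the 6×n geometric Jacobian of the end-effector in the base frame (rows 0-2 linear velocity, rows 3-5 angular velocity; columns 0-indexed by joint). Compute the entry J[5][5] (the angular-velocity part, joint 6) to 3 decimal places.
axis z_5 = (-0.8660,-0.0000,-0.5000); lever o_n−o_5 = (-1.7321,-2.0000,-1.0000)
cross product → J_v[:, 5] = (-1.0000,-0.0000,1.7321)
J_ω[:, 5] = z_5
entry J[5][5] = -0.5000

-0.500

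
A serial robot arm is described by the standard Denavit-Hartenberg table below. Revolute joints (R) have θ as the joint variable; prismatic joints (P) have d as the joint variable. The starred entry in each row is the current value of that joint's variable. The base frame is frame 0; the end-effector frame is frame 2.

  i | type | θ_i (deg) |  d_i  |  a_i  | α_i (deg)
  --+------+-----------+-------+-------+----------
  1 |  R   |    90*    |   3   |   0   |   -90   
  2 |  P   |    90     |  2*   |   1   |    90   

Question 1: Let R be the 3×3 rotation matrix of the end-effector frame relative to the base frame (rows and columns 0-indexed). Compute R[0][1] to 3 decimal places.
-1.000

End-effector y-axis (col 1 of R) = (-1.0000,0.0000,0.0000)
R[0][1] = -1.0000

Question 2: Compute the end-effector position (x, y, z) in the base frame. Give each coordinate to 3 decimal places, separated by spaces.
after link 1: o_1 = (0.0000, 0.0000, 3.0000)
after link 2: o_2 = (-2.0000, 0.0000, 2.0000)

-2.000 0.000 2.000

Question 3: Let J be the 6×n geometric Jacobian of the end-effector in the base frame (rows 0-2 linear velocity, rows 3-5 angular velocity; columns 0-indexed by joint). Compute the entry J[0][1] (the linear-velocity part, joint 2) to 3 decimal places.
-1.000

prismatic axis z_1 = (-1.0000,0.0000,0.0000)
J_v[:, 1] = z_1; J_ω[:, 1] = (0,0,0)
entry J[0][1] = -1.0000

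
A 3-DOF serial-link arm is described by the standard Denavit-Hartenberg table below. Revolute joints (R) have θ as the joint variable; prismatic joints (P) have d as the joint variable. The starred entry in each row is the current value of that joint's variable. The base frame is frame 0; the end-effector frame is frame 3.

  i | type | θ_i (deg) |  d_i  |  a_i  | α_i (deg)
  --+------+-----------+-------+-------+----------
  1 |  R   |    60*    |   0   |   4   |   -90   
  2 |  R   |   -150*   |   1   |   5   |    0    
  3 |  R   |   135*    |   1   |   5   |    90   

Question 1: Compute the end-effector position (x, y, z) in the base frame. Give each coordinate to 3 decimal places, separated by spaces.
0.518 4.897 3.794

after link 1: o_1 = (2.0000, 3.4641, 0.0000)
after link 2: o_2 = (-1.0311, 0.2141, 2.5000)
after link 3: o_3 = (0.5177, 4.8967, 3.7941)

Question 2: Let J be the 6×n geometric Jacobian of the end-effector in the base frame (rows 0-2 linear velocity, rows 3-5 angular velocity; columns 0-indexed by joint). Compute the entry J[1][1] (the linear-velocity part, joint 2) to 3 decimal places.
3.286

axis z_1 = (-0.8660,0.5000,0.0000); lever o_n−o_1 = (-1.4823,1.4326,3.7941)
cross product → J_v[:, 1] = (1.8970,3.2858,-0.4995)
J_ω[:, 1] = z_1
entry J[1][1] = 3.2858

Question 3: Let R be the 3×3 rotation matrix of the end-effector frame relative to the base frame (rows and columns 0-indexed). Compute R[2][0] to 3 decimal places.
0.259

End-effector x-axis (col 0 of R) = (0.4830,0.8365,0.2588)
R[2][0] = 0.2588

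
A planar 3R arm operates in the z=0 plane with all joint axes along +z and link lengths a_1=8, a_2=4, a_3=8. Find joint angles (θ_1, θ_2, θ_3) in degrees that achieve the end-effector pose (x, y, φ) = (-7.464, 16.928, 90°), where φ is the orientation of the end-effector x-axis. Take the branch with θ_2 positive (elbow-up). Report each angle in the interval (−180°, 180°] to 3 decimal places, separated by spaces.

wrist centre = target − a_3·(cos φ, sin φ) = (-7.4640, 8.9280)
cos θ_2 = (135.4205−8²−4²)/(2·8·4) = 0.8659; θ_2 = 30.0092° (elbow-up)
β = atan2(8.9280,-7.4640) = 129.8963°; ψ = atan2(2.0006,11.4638) = 9.8991°
θ_1 = β − ψ = 119.9973°
θ_3 = φ − θ_1 − θ_2 = -60.0065° (wrapped to (-180°,180°])

119.997 30.009 -60.006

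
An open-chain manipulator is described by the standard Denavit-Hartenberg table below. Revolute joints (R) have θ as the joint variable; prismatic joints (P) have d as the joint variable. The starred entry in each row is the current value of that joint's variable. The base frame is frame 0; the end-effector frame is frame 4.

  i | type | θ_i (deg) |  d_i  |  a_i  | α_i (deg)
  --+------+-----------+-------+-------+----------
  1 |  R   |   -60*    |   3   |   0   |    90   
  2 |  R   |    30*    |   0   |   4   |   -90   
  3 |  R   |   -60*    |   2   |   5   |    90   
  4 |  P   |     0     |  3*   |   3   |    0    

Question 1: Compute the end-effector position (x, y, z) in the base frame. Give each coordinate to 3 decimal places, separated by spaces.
after link 1: o_1 = (0.0000, 0.0000, 3.0000)
after link 2: o_2 = (1.7321, -3.0000, 5.0000)
after link 3: o_3 = (-1.4354, -6.1740, 7.9821)
after link 4: o_4 = (-5.4599, -7.3995, 7.4330)

-5.460 -7.400 7.433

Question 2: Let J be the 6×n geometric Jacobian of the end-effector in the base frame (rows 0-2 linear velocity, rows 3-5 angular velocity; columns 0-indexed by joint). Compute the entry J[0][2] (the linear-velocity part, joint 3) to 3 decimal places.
4.864

axis z_2 = (-0.2500,0.4330,0.8660); lever o_n−o_2 = (-7.1920,-4.3995,2.4330)
cross product → J_v[:, 2] = (4.8636,-5.6202,4.2141)
J_ω[:, 2] = z_2
entry J[0][2] = 4.8636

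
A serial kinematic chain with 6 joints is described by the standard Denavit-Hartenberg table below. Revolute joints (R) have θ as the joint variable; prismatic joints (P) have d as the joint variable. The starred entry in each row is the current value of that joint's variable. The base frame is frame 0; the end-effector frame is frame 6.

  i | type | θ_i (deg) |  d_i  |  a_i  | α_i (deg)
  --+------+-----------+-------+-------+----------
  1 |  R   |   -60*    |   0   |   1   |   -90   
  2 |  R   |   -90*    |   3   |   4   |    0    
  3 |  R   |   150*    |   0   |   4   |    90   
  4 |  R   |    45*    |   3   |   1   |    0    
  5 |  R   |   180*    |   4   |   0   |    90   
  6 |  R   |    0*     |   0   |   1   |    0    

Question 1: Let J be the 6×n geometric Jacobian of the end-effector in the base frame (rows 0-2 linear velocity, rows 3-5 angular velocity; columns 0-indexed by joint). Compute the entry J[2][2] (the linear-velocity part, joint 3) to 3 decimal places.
axis z_2 = (0.8660,0.5000,0.0000); lever o_n−o_2 = (4.0311,-6.9821,0.0359)
cross product → J_v[:, 2] = (0.0179,-0.0311,-8.0622)
J_ω[:, 2] = z_2
entry J[2][2] = -8.0622

-8.062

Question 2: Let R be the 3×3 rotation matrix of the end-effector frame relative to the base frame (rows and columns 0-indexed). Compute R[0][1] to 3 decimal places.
0.433

End-effector y-axis (col 1 of R) = (0.4330,-0.7500,0.5000)
R[0][1] = 0.4330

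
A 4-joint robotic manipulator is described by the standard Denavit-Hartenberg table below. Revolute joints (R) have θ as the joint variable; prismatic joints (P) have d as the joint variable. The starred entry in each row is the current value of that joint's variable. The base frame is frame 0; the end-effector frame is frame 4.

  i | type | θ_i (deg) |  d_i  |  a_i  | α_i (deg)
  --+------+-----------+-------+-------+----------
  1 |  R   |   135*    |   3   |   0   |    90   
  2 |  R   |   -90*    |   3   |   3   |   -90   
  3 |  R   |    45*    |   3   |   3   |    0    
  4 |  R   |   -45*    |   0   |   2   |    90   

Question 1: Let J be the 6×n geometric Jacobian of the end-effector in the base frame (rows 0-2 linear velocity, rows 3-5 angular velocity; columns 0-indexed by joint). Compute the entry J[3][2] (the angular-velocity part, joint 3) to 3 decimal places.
-0.707

axis z_2 = (-0.7071,0.7071,0.0000); lever o_n−o_2 = (-3.6213,0.6213,-4.1213)
cross product → J_v[:, 2] = (-2.9142,-2.9142,2.1213)
J_ω[:, 2] = z_2
entry J[3][2] = -0.7071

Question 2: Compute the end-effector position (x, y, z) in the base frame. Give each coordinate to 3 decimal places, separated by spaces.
after link 1: o_1 = (0.0000, 0.0000, 3.0000)
after link 2: o_2 = (2.1213, 2.1213, 0.0000)
after link 3: o_3 = (-1.5000, 2.7426, -2.1213)
after link 4: o_4 = (-1.5000, 2.7426, -4.1213)

-1.500 2.743 -4.121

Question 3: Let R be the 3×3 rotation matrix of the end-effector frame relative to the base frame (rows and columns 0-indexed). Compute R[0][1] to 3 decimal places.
End-effector y-axis (col 1 of R) = (-0.7071,0.7071,0.0000)
R[0][1] = -0.7071

-0.707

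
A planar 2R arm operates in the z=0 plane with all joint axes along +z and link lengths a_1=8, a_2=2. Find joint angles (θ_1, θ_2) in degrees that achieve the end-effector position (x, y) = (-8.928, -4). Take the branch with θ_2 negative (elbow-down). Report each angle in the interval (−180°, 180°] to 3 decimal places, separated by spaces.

cos θ_2 = (95.7092−8²−2²)/(2·8·2) = 0.8659; θ_2 = -30.0130° (elbow-down)
β = atan2(-4.0000,-8.9280) = -155.8663°; ψ = atan2(-1.0004,9.7318) = -5.8692°
θ_1 = β − ψ = -149.9971°

-149.997 -30.013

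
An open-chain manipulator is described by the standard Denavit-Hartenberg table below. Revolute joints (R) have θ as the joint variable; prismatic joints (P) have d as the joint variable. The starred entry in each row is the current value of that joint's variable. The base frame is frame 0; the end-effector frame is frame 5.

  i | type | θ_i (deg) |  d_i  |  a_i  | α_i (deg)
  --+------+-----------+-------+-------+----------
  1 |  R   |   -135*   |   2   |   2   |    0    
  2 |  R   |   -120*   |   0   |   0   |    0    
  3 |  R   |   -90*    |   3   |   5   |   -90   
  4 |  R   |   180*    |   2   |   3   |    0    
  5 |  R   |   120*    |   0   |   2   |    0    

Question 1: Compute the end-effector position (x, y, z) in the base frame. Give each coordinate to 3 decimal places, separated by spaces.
0.966 1.294 6.732

after link 1: o_1 = (-1.4142, -1.4142, 2.0000)
after link 2: o_2 = (-1.4142, -1.4142, 2.0000)
after link 3: o_3 = (3.4154, -0.1201, 5.0000)
after link 4: o_4 = (-0.0000, 1.0353, 5.0000)
after link 5: o_5 = (0.9659, 1.2941, 6.7321)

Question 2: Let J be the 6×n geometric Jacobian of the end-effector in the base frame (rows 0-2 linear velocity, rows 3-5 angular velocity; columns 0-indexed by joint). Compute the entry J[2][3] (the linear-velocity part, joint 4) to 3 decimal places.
2.000

axis z_3 = (-0.2588,0.9659,0.0000); lever o_n−o_3 = (-2.4495,1.4142,1.7321)
cross product → J_v[:, 3] = (1.6730,0.4483,2.0000)
J_ω[:, 3] = z_3
entry J[2][3] = 2.0000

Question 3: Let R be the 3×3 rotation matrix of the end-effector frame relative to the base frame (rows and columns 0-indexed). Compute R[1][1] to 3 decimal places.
0.224

End-effector y-axis (col 1 of R) = (0.8365,0.2241,-0.5000)
R[1][1] = 0.2241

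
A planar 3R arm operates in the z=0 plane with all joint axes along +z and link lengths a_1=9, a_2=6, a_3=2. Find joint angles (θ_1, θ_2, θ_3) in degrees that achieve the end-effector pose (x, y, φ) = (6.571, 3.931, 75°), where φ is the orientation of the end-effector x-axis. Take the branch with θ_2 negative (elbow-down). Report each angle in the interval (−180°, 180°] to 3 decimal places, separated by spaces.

60.003 -134.995 149.991

wrist centre = target − a_3·(cos φ, sin φ) = (6.0534, 1.9991)
cos θ_2 = (40.6398−9²−6²)/(2·9·6) = -0.7070; θ_2 = -134.9945° (elbow-down)
β = atan2(1.9991,6.0534) = 18.2760°; ψ = atan2(-4.2430,4.7578) = -41.7271°
θ_1 = β − ψ = 60.0031°
θ_3 = φ − θ_1 − θ_2 = 149.9914° (wrapped to (-180°,180°])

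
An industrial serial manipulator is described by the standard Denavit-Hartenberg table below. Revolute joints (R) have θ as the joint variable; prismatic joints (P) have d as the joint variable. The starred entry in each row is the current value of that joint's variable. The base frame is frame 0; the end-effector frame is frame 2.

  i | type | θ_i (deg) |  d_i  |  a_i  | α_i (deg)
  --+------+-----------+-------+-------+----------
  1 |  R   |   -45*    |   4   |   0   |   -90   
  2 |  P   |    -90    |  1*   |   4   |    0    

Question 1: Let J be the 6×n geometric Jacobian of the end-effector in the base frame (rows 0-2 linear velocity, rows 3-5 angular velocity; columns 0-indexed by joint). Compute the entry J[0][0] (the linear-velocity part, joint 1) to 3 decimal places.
-0.707

axis z_0 = ẑ; lever o_n−o_0 = (0.7071,0.7071,8.0000)
cross product → J_v[:, 0] = (-0.7071,0.7071,0.0000)
J_ω[:, 0] = z_0
entry J[0][0] = -0.7071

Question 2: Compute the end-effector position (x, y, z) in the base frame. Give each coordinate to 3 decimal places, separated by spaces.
0.707 0.707 8.000

after link 1: o_1 = (0.0000, 0.0000, 4.0000)
after link 2: o_2 = (0.7071, 0.7071, 8.0000)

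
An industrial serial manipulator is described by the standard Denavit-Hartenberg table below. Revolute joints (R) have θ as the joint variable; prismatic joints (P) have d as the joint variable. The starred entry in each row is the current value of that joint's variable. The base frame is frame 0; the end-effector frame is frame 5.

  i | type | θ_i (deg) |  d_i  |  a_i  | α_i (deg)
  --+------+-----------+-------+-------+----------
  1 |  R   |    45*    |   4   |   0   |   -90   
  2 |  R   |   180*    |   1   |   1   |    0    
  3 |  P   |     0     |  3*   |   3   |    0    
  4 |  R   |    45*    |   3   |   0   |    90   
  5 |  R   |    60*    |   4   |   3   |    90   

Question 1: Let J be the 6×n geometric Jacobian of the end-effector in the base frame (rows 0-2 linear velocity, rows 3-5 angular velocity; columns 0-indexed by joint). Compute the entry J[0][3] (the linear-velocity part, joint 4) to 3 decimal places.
-1.250

axis z_3 = (-0.7071,0.7071,0.0000); lever o_n−o_3 = (-6.7084,1.2084,-1.7678)
cross product → J_v[:, 3] = (-1.2500,-1.2500,3.8891)
J_ω[:, 3] = z_3
entry J[0][3] = -1.2500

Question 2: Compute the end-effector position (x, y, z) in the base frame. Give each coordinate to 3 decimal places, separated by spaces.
after link 1: o_1 = (0.0000, 0.0000, 4.0000)
after link 2: o_2 = (-1.4142, 0.0000, 4.0000)
after link 3: o_3 = (-5.6569, 0.0000, 4.0000)
after link 4: o_4 = (-7.7782, 2.1213, 4.0000)
after link 5: o_5 = (-12.3653, 1.2084, 2.2322)

-12.365 1.208 2.232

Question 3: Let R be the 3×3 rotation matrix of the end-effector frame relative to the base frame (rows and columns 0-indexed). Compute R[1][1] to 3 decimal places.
End-effector y-axis (col 1 of R) = (-0.5000,-0.5000,-0.7071)
R[1][1] = -0.5000

-0.500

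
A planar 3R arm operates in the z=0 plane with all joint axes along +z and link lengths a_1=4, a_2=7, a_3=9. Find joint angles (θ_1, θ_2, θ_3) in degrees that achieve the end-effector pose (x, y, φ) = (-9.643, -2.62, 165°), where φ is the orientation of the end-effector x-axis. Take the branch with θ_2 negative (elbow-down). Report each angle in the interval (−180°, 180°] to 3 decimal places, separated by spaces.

0.007 -135.006 -60.001

wrist centre = target − a_3·(cos φ, sin φ) = (-0.9497, -4.9494)
cos θ_2 = (25.3981−4²−7²)/(2·4·7) = -0.7072; θ_2 = -135.0056° (elbow-down)
β = atan2(-4.9494,-0.9497) = -100.8617°; ψ = atan2(-4.9493,-0.9502) = -100.8682°
θ_1 = β − ψ = 0.0065°
θ_3 = φ − θ_1 − θ_2 = -60.0009° (wrapped to (-180°,180°])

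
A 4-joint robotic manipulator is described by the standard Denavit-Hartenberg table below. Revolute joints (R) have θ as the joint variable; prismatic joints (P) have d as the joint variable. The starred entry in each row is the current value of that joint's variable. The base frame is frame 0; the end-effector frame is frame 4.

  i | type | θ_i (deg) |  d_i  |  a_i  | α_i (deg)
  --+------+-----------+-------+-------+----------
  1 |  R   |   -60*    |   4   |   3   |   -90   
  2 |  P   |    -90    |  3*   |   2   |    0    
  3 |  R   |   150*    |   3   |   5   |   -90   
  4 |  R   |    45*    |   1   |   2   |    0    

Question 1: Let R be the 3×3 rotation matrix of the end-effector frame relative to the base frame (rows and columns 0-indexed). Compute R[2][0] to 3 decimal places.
End-effector x-axis (col 0 of R) = (-0.4356,-0.6597,-0.6124)
R[2][0] = -0.6124

-0.612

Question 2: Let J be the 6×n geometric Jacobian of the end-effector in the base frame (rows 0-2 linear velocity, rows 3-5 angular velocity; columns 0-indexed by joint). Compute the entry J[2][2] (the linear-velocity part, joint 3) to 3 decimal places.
axis z_2 = (0.8660,0.5000,0.0000); lever o_n−o_2 = (2.5439,-1.2345,-6.0549)
cross product → J_v[:, 2] = (-3.0274,5.2437,-2.3411)
J_ω[:, 2] = z_2
entry J[2][2] = -2.3411

-2.341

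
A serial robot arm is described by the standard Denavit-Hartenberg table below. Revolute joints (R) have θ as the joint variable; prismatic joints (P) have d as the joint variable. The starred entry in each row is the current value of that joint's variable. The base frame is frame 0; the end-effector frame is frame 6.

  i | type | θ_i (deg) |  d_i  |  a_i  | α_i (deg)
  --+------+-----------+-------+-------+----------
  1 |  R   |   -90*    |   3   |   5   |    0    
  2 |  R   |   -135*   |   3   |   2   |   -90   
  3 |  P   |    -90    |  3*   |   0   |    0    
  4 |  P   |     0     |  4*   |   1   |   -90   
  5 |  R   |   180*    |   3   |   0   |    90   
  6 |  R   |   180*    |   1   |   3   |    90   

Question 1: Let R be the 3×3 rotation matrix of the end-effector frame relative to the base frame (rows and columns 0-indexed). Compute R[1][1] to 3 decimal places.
End-effector y-axis (col 1 of R) = (0.7071,0.7071,0.0000)
R[1][1] = 0.7071

0.707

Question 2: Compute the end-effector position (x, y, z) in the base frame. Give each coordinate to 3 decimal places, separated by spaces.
after link 1: o_1 = (0.0000, -5.0000, 3.0000)
after link 2: o_2 = (-1.4142, -3.5858, 6.0000)
after link 3: o_3 = (-3.5355, -5.7071, 6.0000)
after link 4: o_4 = (-6.3640, -8.5355, 7.0000)
after link 5: o_5 = (-8.4853, -6.4142, 7.0000)
after link 6: o_6 = (-7.7782, -5.7071, 10.0000)

-7.778 -5.707 10.000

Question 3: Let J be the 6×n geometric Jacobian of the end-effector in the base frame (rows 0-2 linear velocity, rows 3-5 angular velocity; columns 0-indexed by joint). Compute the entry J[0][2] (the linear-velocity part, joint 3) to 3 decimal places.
prismatic axis z_2 = (-0.7071,-0.7071,0.0000)
J_v[:, 2] = z_2; J_ω[:, 2] = (0,0,0)
entry J[0][2] = -0.7071

-0.707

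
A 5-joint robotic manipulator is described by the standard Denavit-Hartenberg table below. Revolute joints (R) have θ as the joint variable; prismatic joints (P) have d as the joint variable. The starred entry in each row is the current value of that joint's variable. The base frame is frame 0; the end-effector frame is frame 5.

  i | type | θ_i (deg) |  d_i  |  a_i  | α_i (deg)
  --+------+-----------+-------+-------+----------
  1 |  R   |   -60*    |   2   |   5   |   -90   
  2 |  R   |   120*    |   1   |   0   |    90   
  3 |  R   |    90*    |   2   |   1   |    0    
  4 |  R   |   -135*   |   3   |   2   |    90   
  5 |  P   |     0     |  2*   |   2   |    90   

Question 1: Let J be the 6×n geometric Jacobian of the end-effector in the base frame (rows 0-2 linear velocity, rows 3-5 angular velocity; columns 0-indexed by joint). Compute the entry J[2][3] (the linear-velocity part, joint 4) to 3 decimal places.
-3.674

axis z_3 = (0.4330,-0.7500,-0.5000); lever o_n−o_3 = (-2.7287,-3.7589,-2.7247)
cross product → J_v[:, 3] = (0.1641,2.5442,-3.6742)
J_ω[:, 3] = z_3
entry J[2][3] = -3.6742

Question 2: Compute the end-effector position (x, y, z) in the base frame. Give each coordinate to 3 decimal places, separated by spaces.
2.369 -8.589 -1.725

after link 1: o_1 = (2.5000, -4.3301, 2.0000)
after link 2: o_2 = (3.3660, -3.8301, 2.0000)
after link 3: o_3 = (5.0981, -4.8301, 1.0000)
after link 4: o_4 = (4.8188, -7.1749, -1.7247)
after link 5: o_5 = (2.3693, -8.5891, -1.7247)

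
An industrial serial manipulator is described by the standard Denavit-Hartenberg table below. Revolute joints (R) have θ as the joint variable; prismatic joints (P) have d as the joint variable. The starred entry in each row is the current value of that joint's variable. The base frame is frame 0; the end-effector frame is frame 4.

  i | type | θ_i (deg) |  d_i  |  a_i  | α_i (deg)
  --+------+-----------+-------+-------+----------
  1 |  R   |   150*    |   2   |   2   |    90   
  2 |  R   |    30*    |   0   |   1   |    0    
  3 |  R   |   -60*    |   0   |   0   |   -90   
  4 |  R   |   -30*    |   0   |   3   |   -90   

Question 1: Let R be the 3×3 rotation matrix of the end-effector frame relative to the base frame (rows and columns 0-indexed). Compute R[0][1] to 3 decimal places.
End-effector y-axis (col 1 of R) = (0.4330,-0.2500,-0.8660)
R[0][1] = 0.4330

0.433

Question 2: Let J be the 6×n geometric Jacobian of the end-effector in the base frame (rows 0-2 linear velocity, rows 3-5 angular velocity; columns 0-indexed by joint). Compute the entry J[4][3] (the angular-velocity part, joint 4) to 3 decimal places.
0.250

axis z_3 = (-0.4330,0.2500,0.8660); lever o_n−o_3 = (-1.1986,2.4240,-1.2990)
cross product → J_v[:, 3] = (-2.4240,-1.6005,-0.7500)
J_ω[:, 3] = z_3
entry J[4][3] = 0.2500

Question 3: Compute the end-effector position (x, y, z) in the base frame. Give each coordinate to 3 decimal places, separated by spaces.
after link 1: o_1 = (-1.7321, 1.0000, 2.0000)
after link 2: o_2 = (-2.4821, 1.4330, 2.5000)
after link 3: o_3 = (-2.4821, 1.4330, 2.5000)
after link 4: o_4 = (-3.6806, 3.8571, 1.2010)

-3.681 3.857 1.201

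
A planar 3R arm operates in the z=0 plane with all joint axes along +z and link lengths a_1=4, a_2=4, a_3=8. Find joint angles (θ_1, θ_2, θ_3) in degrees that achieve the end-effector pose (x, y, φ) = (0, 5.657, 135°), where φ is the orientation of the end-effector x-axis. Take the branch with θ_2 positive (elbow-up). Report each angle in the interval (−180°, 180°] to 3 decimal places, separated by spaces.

wrist centre = target − a_3·(cos φ, sin φ) = (5.6569, 0.0001)
cos θ_2 = (32.0000−4²−4²)/(2·4·4) = 0.0000; θ_2 = 90.0000° (elbow-up)
β = atan2(0.0001,5.6569) = 0.0015°; ψ = atan2(4.0000,4.0000) = 45.0000°
θ_1 = β − ψ = -44.9985°
θ_3 = φ − θ_1 − θ_2 = 89.9985° (wrapped to (-180°,180°])

-44.999 90.000 89.999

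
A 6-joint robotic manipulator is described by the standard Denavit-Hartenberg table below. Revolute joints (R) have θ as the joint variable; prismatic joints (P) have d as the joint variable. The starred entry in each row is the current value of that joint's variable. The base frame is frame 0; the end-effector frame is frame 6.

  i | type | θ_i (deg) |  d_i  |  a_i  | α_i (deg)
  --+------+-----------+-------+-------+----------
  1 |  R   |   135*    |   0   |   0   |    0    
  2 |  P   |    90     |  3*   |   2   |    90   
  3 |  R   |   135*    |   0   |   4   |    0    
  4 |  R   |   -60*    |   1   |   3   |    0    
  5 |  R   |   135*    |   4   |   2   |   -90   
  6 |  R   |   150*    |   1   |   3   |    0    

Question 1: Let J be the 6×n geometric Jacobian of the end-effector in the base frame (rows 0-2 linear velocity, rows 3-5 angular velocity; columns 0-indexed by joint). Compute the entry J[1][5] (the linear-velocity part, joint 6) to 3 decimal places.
0.919

axis z_5 = (-0.3536,-0.3536,-0.8660); lever o_n−o_5 = (-0.8839,-3.0052,0.4330)
cross product → J_v[:, 5] = (-2.7557,0.9186,0.7500)
J_ω[:, 5] = z_5
entry J[1][5] = 0.9186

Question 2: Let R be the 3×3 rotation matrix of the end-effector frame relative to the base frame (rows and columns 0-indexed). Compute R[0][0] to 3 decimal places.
-0.177

End-effector x-axis (col 0 of R) = (-0.1768,-0.8839,0.4330)
R[0][0] = -0.1768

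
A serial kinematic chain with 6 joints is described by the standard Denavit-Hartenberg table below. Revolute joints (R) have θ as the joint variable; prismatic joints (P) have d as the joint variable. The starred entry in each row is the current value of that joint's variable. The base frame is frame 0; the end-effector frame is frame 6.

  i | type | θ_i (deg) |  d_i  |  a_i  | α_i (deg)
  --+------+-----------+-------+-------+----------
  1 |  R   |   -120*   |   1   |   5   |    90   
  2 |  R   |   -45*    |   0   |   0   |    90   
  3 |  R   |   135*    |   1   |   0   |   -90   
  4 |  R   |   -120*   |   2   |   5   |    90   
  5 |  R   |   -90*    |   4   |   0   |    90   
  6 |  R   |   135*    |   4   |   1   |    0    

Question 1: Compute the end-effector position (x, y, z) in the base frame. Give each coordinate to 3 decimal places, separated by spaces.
1.321 -8.013 0.410

after link 1: o_1 = (-2.5000, -4.3301, 1.0000)
after link 2: o_2 = (-2.5000, -4.3301, 1.0000)
after link 3: o_3 = (-2.1464, -3.7178, 0.2929)
after link 4: o_4 = (2.0152, -2.8736, -3.0190)
after link 5: o_5 = (2.5633, -6.8231, -3.3368)
after link 6: o_6 = (1.3206, -8.0133, 0.4101)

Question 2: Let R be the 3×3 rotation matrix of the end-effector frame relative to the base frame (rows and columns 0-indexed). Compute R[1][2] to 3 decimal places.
-0.137

End-effector z-axis (col 2 of R) = (-0.4874,-0.1370,0.8624)
R[1][2] = -0.1370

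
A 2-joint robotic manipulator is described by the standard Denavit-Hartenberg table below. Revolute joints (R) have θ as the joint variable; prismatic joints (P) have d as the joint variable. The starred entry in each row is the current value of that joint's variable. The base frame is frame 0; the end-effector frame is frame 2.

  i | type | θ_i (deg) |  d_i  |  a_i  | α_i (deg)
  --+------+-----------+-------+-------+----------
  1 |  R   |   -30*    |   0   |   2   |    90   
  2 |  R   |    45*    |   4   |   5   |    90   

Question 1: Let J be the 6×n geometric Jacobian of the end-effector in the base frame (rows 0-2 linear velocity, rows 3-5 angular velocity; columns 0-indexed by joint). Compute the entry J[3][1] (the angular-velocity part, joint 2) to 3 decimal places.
axis z_1 = (-0.5000,-0.8660,0.0000); lever o_n−o_1 = (1.0619,-5.2319,3.5355)
cross product → J_v[:, 1] = (-3.0619,1.7678,3.5355)
J_ω[:, 1] = z_1
entry J[3][1] = -0.5000

-0.500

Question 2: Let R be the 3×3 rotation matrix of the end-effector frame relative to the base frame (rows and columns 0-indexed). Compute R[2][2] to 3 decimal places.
-0.707

End-effector z-axis (col 2 of R) = (0.6124,-0.3536,-0.7071)
R[2][2] = -0.7071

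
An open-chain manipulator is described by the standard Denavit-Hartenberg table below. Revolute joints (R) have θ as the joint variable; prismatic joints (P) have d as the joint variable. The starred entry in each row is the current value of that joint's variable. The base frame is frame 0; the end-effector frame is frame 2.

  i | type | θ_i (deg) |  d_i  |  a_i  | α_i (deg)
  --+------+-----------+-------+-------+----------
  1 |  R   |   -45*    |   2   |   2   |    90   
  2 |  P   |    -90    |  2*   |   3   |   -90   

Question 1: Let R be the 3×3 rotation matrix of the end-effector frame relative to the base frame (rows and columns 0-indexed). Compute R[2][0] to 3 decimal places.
-1.000

End-effector x-axis (col 0 of R) = (0.0000,-0.0000,-1.0000)
R[2][0] = -1.0000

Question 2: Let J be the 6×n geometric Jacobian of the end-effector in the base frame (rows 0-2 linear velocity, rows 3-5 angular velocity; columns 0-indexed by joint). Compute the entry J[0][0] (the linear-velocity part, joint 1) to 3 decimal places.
axis z_0 = ẑ; lever o_n−o_0 = (0.0000,-2.8284,-1.0000)
cross product → J_v[:, 0] = (2.8284,0.0000,-0.0000)
J_ω[:, 0] = z_0
entry J[0][0] = 2.8284

2.828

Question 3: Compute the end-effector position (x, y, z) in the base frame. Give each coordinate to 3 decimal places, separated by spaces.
0.000 -2.828 -1.000

after link 1: o_1 = (1.4142, -1.4142, 2.0000)
after link 2: o_2 = (0.0000, -2.8284, -1.0000)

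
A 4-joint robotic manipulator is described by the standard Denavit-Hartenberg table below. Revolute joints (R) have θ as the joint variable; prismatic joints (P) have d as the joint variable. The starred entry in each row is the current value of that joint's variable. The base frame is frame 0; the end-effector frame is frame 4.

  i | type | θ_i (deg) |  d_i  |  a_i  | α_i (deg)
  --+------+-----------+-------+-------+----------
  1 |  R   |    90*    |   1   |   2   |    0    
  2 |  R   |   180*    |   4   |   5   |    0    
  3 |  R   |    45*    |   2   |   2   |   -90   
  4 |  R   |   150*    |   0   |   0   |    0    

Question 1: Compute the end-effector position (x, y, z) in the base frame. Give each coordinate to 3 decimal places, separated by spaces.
after link 1: o_1 = (0.0000, 2.0000, 1.0000)
after link 2: o_2 = (-0.0000, -3.0000, 5.0000)
after link 3: o_3 = (1.4142, -4.4142, 7.0000)
after link 4: o_4 = (1.4142, -4.4142, 7.0000)

1.414 -4.414 7.000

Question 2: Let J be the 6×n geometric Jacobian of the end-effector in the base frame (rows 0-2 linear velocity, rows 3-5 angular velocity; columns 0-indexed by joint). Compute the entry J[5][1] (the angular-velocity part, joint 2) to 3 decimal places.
1.000

axis z_1 = (0.0000,0.0000,1.0000); lever o_n−o_1 = (1.4142,-6.4142,6.0000)
cross product → J_v[:, 1] = (6.4142,1.4142,-0.0000)
J_ω[:, 1] = z_1
entry J[5][1] = 1.0000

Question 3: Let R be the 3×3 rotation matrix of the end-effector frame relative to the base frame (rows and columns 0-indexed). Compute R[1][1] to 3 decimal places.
End-effector y-axis (col 1 of R) = (-0.3536,0.3536,0.8660)
R[1][1] = 0.3536

0.354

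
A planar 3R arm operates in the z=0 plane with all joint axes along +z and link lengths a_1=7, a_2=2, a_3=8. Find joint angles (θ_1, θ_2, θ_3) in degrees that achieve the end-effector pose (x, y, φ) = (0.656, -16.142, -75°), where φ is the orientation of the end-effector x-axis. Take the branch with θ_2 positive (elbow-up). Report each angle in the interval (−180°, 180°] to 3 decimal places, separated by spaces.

wrist centre = target − a_3·(cos φ, sin φ) = (-1.4146, -8.4146)
cos θ_2 = (72.8063−7²−2²)/(2·7·2) = 0.7074; θ_2 = 44.9787° (elbow-up)
β = atan2(-8.4146,-1.4146) = -99.5426°; ψ = atan2(1.4137,8.4147) = 9.5367°
θ_1 = β − ψ = -109.0793°
θ_3 = φ − θ_1 − θ_2 = -10.8994° (wrapped to (-180°,180°])

-109.079 44.979 -10.899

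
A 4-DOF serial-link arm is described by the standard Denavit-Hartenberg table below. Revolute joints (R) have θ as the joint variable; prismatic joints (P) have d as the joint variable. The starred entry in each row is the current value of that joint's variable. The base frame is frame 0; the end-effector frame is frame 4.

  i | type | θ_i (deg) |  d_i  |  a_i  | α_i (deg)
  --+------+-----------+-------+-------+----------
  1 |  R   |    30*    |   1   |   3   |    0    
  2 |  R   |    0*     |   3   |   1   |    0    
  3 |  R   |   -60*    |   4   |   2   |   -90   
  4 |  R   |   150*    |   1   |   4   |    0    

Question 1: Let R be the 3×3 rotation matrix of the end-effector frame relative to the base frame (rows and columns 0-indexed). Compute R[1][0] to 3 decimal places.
End-effector x-axis (col 0 of R) = (-0.7500,0.4330,-0.5000)
R[1][0] = 0.4330

0.433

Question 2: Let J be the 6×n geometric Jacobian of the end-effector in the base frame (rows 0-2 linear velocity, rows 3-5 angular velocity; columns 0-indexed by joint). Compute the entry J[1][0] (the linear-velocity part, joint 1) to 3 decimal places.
axis z_0 = ẑ; lever o_n−o_0 = (2.6962,3.5981,6.0000)
cross product → J_v[:, 0] = (-3.5981,2.6962,0.0000)
J_ω[:, 0] = z_0
entry J[1][0] = 2.6962

2.696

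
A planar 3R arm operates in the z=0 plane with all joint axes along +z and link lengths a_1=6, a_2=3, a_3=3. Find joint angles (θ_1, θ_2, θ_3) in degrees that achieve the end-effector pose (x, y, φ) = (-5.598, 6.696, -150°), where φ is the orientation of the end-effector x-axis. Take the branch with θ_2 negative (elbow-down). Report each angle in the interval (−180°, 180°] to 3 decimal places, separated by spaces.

wrist centre = target − a_3·(cos φ, sin φ) = (-2.9999, 8.1960)
cos θ_2 = (76.1740−6²−3²)/(2·6·3) = 0.8659; θ_2 = -30.0094° (elbow-down)
β = atan2(8.1960,-2.9999) = 110.1038°; ψ = atan2(-1.5004,8.5978) = -9.8991°
θ_1 = β − ψ = 120.0029°
θ_3 = φ − θ_1 − θ_2 = 120.0065° (wrapped to (-180°,180°])

120.003 -30.009 120.006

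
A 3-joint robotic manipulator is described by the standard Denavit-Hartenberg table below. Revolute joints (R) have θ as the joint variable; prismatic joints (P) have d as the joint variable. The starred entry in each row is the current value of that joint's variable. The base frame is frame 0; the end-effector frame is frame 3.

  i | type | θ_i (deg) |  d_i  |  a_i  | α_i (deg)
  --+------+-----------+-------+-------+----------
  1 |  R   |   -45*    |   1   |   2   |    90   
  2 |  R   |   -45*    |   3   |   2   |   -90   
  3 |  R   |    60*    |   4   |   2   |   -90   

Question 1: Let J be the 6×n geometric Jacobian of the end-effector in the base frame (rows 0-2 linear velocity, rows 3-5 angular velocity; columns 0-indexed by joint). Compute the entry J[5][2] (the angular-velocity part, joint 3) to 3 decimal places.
axis z_2 = (0.5000,-0.5000,0.7071); lever o_n−o_2 = (3.7247,-1.2753,2.1213)
cross product → J_v[:, 2] = (-0.1589,1.5731,1.2247)
J_ω[:, 2] = z_2
entry J[5][2] = 0.7071

0.707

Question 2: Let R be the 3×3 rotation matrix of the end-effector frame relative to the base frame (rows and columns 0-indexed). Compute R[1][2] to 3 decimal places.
0.787

End-effector z-axis (col 2 of R) = (-0.0795,0.7866,0.6124)
R[1][2] = 0.7866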